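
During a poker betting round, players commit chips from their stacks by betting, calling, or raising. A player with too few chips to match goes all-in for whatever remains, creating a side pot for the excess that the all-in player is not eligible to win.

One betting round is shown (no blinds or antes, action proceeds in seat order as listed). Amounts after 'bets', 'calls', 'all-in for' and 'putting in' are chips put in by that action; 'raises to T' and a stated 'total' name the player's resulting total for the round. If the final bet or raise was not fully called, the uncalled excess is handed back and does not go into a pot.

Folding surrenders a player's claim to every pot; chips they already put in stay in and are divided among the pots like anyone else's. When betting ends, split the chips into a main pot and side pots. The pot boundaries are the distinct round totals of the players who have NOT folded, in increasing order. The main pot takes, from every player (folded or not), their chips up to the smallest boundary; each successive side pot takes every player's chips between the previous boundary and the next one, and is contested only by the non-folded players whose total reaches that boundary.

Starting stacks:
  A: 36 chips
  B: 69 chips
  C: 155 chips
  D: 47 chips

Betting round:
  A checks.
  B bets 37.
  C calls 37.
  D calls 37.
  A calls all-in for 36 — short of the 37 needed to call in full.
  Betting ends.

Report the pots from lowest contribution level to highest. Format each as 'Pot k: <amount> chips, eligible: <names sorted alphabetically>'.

Contributions: A=36, B=37, C=37, D=37
Pot levels (distinct totals of non-folded players): 36, 37
Layer 1-36: 36 each from A, B, C, D = 36*4 = 144 chips; eligible A, B, C, D
Layer 37-37: 1 each from B, C, D = 1*3 = 3 chips; eligible B, C, D

Pot 1: 144 chips, eligible: A, B, C, D
Pot 2: 3 chips, eligible: B, C, D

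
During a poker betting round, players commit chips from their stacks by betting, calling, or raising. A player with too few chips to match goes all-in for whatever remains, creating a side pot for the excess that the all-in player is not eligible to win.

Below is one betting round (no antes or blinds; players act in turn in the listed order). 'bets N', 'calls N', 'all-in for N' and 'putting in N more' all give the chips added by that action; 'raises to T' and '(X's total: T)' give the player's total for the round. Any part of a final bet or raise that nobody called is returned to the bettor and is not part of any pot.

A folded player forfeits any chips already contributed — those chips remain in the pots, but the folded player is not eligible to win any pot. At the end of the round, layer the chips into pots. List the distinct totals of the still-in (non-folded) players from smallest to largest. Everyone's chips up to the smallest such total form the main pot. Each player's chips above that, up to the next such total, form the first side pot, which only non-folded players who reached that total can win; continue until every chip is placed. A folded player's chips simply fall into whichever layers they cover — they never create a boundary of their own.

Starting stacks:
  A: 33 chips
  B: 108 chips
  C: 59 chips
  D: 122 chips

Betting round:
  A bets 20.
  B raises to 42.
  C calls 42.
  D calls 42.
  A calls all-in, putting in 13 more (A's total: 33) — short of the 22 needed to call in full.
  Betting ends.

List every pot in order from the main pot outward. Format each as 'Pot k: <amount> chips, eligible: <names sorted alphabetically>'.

Contributions: A=33, B=42, C=42, D=42
Pot levels (distinct totals of non-folded players): 33, 42
Layer 1-33: 33 each from A, B, C, D = 33*4 = 132 chips; eligible A, B, C, D
Layer 34-42: 9 each from B, C, D = 9*3 = 27 chips; eligible B, C, D

Pot 1: 132 chips, eligible: A, B, C, D
Pot 2: 27 chips, eligible: B, C, D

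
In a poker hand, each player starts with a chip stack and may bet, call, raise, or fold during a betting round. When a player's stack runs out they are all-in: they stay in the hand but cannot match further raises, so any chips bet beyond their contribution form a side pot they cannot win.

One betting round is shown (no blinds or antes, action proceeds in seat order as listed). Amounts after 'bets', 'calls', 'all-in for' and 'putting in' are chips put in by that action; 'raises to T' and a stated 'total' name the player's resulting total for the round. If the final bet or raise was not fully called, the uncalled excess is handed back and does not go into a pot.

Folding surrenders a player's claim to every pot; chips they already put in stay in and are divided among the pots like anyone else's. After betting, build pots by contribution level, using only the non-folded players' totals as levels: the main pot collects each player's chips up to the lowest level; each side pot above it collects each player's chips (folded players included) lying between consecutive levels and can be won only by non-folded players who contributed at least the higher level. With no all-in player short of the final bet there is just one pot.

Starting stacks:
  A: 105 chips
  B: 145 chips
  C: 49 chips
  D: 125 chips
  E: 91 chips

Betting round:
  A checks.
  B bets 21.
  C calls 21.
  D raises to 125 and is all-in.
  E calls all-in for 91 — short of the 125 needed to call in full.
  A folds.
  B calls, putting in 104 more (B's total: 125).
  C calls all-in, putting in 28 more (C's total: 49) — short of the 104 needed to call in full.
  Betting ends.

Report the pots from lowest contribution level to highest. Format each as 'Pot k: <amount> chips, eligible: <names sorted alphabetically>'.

Pot 1: 196 chips, eligible: B, C, D, E
Pot 2: 126 chips, eligible: B, D, E
Pot 3: 68 chips, eligible: B, D

Derivation:
Contributions: B=125, C=49, D=125, E=91
Folded: A
Pot levels (distinct totals of non-folded players): 49, 91, 125
Layer 1-49: 49 each from B, C, D, E = 49*4 = 196 chips; eligible B, C, D, E
Layer 50-91: 42 each from B, D, E = 42*3 = 126 chips; eligible B, D, E
Layer 92-125: 34 each from B, D = 34*2 = 68 chips; eligible B, D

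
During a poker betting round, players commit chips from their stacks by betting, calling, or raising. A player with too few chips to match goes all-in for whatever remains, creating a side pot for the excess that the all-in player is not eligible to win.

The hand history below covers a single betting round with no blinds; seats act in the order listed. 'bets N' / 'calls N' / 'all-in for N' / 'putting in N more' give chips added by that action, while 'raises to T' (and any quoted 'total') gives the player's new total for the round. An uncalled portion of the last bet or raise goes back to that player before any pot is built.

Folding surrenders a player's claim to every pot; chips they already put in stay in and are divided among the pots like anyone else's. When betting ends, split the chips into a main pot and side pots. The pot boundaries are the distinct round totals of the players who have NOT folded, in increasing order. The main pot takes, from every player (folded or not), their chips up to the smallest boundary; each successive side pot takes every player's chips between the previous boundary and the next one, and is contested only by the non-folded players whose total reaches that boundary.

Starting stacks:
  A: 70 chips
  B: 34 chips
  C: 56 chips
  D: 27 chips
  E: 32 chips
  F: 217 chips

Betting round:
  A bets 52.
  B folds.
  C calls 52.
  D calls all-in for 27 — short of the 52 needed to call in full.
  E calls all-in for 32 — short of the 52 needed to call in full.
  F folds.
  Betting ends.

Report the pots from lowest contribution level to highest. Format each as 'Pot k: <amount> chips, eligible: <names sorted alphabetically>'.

Contributions: A=52, C=52, D=27, E=32
Folded: B, F
Pot levels (distinct totals of non-folded players): 27, 32, 52
Layer 1-27: 27 each from A, C, D, E = 27*4 = 108 chips; eligible A, C, D, E
Layer 28-32: 5 each from A, C, E = 5*3 = 15 chips; eligible A, C, E
Layer 33-52: 20 each from A, C = 20*2 = 40 chips; eligible A, C

Pot 1: 108 chips, eligible: A, C, D, E
Pot 2: 15 chips, eligible: A, C, E
Pot 3: 40 chips, eligible: A, C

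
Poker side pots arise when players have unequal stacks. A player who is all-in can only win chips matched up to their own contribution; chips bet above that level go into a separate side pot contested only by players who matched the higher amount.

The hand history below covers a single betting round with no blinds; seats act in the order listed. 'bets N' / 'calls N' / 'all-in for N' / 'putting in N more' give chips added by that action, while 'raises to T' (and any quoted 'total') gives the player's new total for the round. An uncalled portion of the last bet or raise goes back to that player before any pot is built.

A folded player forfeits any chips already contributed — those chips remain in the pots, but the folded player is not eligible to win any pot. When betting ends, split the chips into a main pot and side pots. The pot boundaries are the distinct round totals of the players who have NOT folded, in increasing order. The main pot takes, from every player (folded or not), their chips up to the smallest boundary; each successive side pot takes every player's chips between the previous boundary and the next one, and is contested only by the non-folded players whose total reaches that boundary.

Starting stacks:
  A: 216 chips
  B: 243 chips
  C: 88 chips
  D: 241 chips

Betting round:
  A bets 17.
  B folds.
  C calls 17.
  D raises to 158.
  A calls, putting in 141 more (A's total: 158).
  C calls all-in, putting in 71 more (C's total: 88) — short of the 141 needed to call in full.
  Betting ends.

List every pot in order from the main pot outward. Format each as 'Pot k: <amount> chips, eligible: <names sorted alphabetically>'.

Contributions: A=158, C=88, D=158
Folded: B
Pot levels (distinct totals of non-folded players): 88, 158
Layer 1-88: 88 each from A, C, D = 88*3 = 264 chips; eligible A, C, D
Layer 89-158: 70 each from A, D = 70*2 = 140 chips; eligible A, D

Pot 1: 264 chips, eligible: A, C, D
Pot 2: 140 chips, eligible: A, D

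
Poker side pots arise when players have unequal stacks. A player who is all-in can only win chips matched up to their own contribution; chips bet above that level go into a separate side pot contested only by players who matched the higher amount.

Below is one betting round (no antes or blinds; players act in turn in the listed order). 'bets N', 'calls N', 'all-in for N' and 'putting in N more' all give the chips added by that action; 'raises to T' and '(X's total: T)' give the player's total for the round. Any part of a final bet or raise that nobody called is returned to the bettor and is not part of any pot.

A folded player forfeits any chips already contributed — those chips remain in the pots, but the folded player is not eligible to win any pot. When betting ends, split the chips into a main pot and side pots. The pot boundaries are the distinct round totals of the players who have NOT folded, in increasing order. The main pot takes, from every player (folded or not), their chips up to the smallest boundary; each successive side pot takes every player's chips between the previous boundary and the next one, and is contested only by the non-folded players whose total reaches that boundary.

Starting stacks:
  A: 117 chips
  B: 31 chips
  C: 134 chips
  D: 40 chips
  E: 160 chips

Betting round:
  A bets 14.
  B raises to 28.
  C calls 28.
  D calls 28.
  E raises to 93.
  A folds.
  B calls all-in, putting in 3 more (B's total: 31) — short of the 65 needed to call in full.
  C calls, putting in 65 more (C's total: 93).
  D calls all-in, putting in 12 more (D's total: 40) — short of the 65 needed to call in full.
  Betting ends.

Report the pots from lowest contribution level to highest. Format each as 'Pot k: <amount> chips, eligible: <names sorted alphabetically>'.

Contributions: A=14, B=31, C=93, D=40, E=93
Folded: A
Pot levels (distinct totals of non-folded players): 31, 40, 93
Layer 1-31: A 14 + B 31 + C 31 + D 31 + E 31 = 138 chips; eligible B, C, D, E
Layer 32-40: 9 each from C, D, E = 9*3 = 27 chips; eligible C, D, E
Layer 41-93: 53 each from C, E = 53*2 = 106 chips; eligible C, E

Pot 1: 138 chips, eligible: B, C, D, E
Pot 2: 27 chips, eligible: C, D, E
Pot 3: 106 chips, eligible: C, E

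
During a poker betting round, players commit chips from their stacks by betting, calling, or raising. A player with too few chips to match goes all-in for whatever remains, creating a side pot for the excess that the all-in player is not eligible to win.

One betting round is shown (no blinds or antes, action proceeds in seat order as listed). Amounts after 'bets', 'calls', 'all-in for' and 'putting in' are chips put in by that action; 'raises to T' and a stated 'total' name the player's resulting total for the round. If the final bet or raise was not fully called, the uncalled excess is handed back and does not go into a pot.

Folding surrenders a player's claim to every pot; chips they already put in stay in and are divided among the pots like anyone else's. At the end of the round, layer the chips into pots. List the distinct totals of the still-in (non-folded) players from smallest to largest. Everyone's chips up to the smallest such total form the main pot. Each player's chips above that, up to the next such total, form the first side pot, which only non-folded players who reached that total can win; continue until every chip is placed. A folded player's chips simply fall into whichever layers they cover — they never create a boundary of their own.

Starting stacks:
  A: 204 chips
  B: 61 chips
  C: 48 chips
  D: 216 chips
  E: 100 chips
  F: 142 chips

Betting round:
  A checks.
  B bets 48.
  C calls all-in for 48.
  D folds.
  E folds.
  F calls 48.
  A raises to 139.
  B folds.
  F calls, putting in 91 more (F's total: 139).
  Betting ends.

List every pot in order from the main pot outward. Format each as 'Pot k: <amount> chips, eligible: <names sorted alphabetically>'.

Contributions: A=139, B=48, C=48, F=139
Folded: B, D, E
Pot levels (distinct totals of non-folded players): 48, 139
Layer 1-48: 48 each from A, B, C, F = 48*4 = 192 chips; eligible A, C, F
Layer 49-139: 91 each from A, F = 91*2 = 182 chips; eligible A, F

Pot 1: 192 chips, eligible: A, C, F
Pot 2: 182 chips, eligible: A, F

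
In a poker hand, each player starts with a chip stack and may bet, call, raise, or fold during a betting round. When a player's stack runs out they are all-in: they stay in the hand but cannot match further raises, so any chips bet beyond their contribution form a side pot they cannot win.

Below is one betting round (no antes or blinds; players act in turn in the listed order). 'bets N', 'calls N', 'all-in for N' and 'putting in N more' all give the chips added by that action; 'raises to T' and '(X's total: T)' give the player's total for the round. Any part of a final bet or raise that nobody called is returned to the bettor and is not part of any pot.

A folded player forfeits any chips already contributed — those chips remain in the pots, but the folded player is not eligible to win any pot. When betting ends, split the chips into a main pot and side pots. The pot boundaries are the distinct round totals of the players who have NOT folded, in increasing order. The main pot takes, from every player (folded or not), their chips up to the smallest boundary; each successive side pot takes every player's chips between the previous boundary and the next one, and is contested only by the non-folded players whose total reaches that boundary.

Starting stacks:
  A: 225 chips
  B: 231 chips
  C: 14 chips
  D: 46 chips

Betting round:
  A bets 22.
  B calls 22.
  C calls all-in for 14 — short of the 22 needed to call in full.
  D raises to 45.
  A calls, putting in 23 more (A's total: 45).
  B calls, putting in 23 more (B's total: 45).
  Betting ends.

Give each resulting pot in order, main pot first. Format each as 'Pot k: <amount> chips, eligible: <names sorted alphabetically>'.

Contributions: A=45, B=45, C=14, D=45
Pot levels (distinct totals of non-folded players): 14, 45
Layer 1-14: 14 each from A, B, C, D = 14*4 = 56 chips; eligible A, B, C, D
Layer 15-45: 31 each from A, B, D = 31*3 = 93 chips; eligible A, B, D

Pot 1: 56 chips, eligible: A, B, C, D
Pot 2: 93 chips, eligible: A, B, D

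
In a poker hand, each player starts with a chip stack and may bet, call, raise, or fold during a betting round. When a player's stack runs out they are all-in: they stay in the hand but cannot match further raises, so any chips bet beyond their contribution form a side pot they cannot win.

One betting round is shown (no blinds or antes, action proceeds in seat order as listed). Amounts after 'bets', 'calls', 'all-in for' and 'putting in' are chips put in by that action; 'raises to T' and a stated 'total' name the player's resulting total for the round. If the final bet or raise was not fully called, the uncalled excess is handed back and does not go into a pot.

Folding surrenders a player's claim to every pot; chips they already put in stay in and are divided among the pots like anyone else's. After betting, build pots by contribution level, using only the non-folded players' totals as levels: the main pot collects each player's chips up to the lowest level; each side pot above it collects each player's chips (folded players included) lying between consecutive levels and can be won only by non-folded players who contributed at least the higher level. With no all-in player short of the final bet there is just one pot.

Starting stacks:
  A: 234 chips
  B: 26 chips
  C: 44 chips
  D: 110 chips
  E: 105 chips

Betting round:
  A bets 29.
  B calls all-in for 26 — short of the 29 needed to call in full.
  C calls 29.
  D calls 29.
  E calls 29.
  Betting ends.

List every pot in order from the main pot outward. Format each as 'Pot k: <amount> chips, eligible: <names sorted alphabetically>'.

Pot 1: 130 chips, eligible: A, B, C, D, E
Pot 2: 12 chips, eligible: A, C, D, E

Derivation:
Contributions: A=29, B=26, C=29, D=29, E=29
Pot levels (distinct totals of non-folded players): 26, 29
Layer 1-26: 26 each from A, B, C, D, E = 26*5 = 130 chips; eligible A, B, C, D, E
Layer 27-29: 3 each from A, C, D, E = 3*4 = 12 chips; eligible A, C, D, E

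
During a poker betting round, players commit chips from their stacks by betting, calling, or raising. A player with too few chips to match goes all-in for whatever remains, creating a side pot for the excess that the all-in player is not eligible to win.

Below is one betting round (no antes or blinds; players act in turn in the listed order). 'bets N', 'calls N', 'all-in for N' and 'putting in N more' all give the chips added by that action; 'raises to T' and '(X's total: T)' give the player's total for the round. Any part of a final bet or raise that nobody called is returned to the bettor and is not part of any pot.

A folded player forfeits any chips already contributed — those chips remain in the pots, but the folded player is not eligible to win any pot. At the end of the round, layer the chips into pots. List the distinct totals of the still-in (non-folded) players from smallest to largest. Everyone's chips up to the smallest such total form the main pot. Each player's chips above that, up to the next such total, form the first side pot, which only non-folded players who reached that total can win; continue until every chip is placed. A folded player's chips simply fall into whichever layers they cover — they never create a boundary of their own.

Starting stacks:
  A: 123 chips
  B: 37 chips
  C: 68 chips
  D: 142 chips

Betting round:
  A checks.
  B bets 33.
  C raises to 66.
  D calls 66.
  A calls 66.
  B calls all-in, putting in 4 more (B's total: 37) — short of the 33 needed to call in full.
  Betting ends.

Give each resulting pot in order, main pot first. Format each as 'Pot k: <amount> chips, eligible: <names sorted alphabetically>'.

Contributions: A=66, B=37, C=66, D=66
Pot levels (distinct totals of non-folded players): 37, 66
Layer 1-37: 37 each from A, B, C, D = 37*4 = 148 chips; eligible A, B, C, D
Layer 38-66: 29 each from A, C, D = 29*3 = 87 chips; eligible A, C, D

Pot 1: 148 chips, eligible: A, B, C, D
Pot 2: 87 chips, eligible: A, C, D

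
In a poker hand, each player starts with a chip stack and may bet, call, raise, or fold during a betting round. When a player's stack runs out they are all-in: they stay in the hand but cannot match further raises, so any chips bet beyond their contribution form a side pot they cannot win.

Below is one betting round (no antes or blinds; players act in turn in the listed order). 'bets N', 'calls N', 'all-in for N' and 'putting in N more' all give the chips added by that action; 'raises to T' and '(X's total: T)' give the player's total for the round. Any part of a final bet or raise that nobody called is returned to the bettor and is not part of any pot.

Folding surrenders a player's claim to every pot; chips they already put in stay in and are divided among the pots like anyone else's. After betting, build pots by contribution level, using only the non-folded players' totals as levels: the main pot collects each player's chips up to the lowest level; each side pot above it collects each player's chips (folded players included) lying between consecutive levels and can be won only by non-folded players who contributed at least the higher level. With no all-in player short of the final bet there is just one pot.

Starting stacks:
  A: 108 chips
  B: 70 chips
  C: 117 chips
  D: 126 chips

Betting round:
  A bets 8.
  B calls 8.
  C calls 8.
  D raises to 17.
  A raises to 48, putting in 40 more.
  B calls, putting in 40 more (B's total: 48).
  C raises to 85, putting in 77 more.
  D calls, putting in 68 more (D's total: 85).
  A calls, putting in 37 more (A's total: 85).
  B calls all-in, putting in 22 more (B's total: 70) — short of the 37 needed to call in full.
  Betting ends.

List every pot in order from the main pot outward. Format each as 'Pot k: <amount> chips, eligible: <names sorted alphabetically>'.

Contributions: A=85, B=70, C=85, D=85
Pot levels (distinct totals of non-folded players): 70, 85
Layer 1-70: 70 each from A, B, C, D = 70*4 = 280 chips; eligible A, B, C, D
Layer 71-85: 15 each from A, C, D = 15*3 = 45 chips; eligible A, C, D

Pot 1: 280 chips, eligible: A, B, C, D
Pot 2: 45 chips, eligible: A, C, D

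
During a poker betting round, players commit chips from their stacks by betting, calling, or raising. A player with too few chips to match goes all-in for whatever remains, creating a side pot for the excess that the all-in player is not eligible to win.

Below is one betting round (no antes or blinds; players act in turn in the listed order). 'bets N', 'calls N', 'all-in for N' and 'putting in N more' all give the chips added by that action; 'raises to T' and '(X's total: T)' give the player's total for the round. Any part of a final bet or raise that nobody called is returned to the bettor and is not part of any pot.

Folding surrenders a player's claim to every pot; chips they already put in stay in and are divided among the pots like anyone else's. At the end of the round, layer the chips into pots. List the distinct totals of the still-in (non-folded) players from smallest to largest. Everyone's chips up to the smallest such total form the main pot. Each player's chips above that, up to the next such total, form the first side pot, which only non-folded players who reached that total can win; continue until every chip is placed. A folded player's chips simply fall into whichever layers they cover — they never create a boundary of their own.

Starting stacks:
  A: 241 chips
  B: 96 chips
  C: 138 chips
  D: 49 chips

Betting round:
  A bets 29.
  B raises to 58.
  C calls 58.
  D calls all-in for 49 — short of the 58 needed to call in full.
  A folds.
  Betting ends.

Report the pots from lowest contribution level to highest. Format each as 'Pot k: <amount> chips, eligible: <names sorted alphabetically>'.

Contributions: A=29, B=58, C=58, D=49
Folded: A
Pot levels (distinct totals of non-folded players): 49, 58
Layer 1-49: A 29 + B 49 + C 49 + D 49 = 176 chips; eligible B, C, D
Layer 50-58: 9 each from B, C = 9*2 = 18 chips; eligible B, C

Pot 1: 176 chips, eligible: B, C, D
Pot 2: 18 chips, eligible: B, C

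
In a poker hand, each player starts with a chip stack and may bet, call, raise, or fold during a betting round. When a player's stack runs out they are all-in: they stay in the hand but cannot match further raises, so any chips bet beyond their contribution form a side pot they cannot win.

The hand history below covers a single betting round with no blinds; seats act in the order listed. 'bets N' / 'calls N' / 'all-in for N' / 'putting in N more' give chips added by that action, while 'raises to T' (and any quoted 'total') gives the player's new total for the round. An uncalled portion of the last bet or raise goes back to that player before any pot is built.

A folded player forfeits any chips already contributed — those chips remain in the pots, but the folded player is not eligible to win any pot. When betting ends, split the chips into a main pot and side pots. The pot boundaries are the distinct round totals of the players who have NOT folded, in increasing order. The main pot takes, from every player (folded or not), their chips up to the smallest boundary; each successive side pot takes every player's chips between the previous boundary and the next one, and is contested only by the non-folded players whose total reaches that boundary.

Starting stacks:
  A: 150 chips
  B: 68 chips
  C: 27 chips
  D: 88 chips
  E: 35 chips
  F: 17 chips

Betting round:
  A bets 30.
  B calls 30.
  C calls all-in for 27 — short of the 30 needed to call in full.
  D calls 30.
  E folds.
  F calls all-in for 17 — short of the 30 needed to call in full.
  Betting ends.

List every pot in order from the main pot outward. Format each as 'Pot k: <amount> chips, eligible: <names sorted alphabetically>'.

Pot 1: 85 chips, eligible: A, B, C, D, F
Pot 2: 40 chips, eligible: A, B, C, D
Pot 3: 9 chips, eligible: A, B, D

Derivation:
Contributions: A=30, B=30, C=27, D=30, F=17
Folded: E
Pot levels (distinct totals of non-folded players): 17, 27, 30
Layer 1-17: 17 each from A, B, C, D, F = 17*5 = 85 chips; eligible A, B, C, D, F
Layer 18-27: 10 each from A, B, C, D = 10*4 = 40 chips; eligible A, B, C, D
Layer 28-30: 3 each from A, B, D = 3*3 = 9 chips; eligible A, B, D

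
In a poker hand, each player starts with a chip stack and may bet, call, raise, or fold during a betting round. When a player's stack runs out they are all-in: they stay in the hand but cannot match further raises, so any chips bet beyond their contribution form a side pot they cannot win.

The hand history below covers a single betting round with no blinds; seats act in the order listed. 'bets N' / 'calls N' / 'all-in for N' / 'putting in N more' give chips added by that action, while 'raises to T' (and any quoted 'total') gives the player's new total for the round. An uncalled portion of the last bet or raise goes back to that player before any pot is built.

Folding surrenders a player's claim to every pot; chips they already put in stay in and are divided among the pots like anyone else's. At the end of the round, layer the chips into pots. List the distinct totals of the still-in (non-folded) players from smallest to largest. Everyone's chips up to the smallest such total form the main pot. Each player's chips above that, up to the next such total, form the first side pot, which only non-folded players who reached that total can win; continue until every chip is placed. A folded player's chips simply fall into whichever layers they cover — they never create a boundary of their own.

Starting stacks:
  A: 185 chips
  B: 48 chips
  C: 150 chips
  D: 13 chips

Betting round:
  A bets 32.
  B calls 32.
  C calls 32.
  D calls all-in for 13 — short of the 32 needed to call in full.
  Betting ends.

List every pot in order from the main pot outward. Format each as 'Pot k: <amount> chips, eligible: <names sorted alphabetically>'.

Contributions: A=32, B=32, C=32, D=13
Pot levels (distinct totals of non-folded players): 13, 32
Layer 1-13: 13 each from A, B, C, D = 13*4 = 52 chips; eligible A, B, C, D
Layer 14-32: 19 each from A, B, C = 19*3 = 57 chips; eligible A, B, C

Pot 1: 52 chips, eligible: A, B, C, D
Pot 2: 57 chips, eligible: A, B, C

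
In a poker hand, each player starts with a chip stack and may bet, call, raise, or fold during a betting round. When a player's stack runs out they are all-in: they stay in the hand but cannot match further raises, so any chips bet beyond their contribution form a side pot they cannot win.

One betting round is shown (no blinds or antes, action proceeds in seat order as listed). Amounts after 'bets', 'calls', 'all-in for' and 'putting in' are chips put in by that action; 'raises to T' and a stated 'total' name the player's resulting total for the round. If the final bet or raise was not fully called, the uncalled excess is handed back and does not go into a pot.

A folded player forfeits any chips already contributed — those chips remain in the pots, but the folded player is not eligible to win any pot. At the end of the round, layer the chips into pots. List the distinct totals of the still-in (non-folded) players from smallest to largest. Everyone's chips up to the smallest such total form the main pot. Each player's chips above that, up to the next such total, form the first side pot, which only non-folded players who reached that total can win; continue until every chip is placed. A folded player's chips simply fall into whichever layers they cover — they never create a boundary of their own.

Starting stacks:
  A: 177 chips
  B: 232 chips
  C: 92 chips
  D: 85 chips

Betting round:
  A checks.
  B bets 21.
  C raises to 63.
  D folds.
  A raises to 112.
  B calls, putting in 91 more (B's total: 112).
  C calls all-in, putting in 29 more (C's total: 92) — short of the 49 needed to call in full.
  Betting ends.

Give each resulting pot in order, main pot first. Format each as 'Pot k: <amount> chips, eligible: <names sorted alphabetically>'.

Contributions: A=112, B=112, C=92
Folded: D
Pot levels (distinct totals of non-folded players): 92, 112
Layer 1-92: 92 each from A, B, C = 92*3 = 276 chips; eligible A, B, C
Layer 93-112: 20 each from A, B = 20*2 = 40 chips; eligible A, B

Pot 1: 276 chips, eligible: A, B, C
Pot 2: 40 chips, eligible: A, B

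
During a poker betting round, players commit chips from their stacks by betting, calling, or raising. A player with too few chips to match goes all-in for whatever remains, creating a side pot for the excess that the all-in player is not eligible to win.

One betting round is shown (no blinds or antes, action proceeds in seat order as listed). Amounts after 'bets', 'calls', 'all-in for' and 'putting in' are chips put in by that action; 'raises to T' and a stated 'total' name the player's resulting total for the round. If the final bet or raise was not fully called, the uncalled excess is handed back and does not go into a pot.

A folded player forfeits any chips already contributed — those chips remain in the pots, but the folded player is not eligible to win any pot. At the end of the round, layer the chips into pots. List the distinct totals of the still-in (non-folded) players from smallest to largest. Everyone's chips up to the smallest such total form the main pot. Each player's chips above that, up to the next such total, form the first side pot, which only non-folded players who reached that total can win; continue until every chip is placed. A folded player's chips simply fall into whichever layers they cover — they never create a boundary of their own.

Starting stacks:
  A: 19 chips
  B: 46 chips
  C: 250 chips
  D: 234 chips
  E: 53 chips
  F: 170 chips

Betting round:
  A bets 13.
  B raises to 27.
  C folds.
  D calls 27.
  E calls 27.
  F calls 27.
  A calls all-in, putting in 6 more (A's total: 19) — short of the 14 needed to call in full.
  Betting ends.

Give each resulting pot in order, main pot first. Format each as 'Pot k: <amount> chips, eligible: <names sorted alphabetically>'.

Pot 1: 95 chips, eligible: A, B, D, E, F
Pot 2: 32 chips, eligible: B, D, E, F

Derivation:
Contributions: A=19, B=27, D=27, E=27, F=27
Folded: C
Pot levels (distinct totals of non-folded players): 19, 27
Layer 1-19: 19 each from A, B, D, E, F = 19*5 = 95 chips; eligible A, B, D, E, F
Layer 20-27: 8 each from B, D, E, F = 8*4 = 32 chips; eligible B, D, E, F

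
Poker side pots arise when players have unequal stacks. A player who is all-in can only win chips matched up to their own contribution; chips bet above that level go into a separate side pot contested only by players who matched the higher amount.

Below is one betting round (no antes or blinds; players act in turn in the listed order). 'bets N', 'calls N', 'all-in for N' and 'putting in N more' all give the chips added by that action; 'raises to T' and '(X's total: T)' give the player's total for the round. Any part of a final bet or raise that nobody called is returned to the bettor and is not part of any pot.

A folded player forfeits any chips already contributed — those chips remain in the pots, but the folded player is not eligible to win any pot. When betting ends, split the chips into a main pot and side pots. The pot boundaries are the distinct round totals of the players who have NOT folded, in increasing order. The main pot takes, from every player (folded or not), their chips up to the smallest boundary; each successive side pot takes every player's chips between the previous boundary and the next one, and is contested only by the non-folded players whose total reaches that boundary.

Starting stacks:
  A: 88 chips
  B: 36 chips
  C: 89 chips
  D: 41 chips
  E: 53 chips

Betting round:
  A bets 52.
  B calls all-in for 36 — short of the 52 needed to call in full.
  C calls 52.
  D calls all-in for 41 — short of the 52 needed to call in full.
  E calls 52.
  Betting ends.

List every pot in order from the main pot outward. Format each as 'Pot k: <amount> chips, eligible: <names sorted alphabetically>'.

Contributions: A=52, B=36, C=52, D=41, E=52
Pot levels (distinct totals of non-folded players): 36, 41, 52
Layer 1-36: 36 each from A, B, C, D, E = 36*5 = 180 chips; eligible A, B, C, D, E
Layer 37-41: 5 each from A, C, D, E = 5*4 = 20 chips; eligible A, C, D, E
Layer 42-52: 11 each from A, C, E = 11*3 = 33 chips; eligible A, C, E

Pot 1: 180 chips, eligible: A, B, C, D, E
Pot 2: 20 chips, eligible: A, C, D, E
Pot 3: 33 chips, eligible: A, C, E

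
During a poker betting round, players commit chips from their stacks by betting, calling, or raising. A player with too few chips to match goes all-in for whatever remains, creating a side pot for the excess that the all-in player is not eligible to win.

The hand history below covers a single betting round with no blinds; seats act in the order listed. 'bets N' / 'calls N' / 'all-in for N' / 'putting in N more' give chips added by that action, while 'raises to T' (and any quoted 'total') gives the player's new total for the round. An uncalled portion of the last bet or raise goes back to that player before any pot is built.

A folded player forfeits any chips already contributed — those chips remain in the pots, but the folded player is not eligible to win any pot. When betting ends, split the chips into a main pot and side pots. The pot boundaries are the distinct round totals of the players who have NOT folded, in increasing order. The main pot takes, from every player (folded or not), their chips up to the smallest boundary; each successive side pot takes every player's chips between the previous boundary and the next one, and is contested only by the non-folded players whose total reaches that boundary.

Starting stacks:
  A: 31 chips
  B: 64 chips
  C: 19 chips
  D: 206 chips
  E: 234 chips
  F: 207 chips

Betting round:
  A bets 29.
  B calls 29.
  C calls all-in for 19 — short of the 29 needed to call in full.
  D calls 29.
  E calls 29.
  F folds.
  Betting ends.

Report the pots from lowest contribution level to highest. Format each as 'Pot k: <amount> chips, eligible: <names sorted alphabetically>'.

Pot 1: 95 chips, eligible: A, B, C, D, E
Pot 2: 40 chips, eligible: A, B, D, E

Derivation:
Contributions: A=29, B=29, C=19, D=29, E=29
Folded: F
Pot levels (distinct totals of non-folded players): 19, 29
Layer 1-19: 19 each from A, B, C, D, E = 19*5 = 95 chips; eligible A, B, C, D, E
Layer 20-29: 10 each from A, B, D, E = 10*4 = 40 chips; eligible A, B, D, E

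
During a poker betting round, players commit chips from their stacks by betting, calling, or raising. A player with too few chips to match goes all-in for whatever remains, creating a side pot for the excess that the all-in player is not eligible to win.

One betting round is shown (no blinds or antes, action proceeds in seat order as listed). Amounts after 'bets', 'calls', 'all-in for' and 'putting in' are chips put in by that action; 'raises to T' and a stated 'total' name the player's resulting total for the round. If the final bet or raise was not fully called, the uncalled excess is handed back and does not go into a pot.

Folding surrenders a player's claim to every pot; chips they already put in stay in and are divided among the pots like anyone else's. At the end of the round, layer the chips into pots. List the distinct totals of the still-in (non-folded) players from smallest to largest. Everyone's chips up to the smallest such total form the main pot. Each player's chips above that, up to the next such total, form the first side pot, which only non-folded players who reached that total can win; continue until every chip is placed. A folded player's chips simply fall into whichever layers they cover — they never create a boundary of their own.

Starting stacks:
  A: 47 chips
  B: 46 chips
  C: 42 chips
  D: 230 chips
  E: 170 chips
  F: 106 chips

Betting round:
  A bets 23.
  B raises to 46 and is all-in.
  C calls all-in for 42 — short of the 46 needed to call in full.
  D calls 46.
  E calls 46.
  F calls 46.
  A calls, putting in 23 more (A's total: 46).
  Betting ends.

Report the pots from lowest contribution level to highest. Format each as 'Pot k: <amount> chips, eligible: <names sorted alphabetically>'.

Pot 1: 252 chips, eligible: A, B, C, D, E, F
Pot 2: 20 chips, eligible: A, B, D, E, F

Derivation:
Contributions: A=46, B=46, C=42, D=46, E=46, F=46
Pot levels (distinct totals of non-folded players): 42, 46
Layer 1-42: 42 each from A, B, C, D, E, F = 42*6 = 252 chips; eligible A, B, C, D, E, F
Layer 43-46: 4 each from A, B, D, E, F = 4*5 = 20 chips; eligible A, B, D, E, F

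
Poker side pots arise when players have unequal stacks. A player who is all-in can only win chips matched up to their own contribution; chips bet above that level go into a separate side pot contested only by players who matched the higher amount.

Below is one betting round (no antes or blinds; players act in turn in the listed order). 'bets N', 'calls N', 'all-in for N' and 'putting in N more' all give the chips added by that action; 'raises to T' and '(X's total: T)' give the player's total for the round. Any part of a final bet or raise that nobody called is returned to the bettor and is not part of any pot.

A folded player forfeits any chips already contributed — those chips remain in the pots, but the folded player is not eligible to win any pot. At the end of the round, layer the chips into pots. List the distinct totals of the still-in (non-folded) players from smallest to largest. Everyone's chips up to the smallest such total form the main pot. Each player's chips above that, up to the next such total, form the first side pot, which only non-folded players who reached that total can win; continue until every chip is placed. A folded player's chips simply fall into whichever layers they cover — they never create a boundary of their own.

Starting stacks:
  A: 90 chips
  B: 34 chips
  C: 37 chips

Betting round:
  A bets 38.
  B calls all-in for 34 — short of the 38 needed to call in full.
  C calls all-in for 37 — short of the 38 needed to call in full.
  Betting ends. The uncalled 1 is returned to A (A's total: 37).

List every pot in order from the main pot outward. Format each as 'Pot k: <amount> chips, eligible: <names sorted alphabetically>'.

Contributions (after 1 returned to A): A=37, B=34, C=37
Pot levels (distinct totals of non-folded players): 34, 37
Layer 1-34: 34 each from A, B, C = 34*3 = 102 chips; eligible A, B, C
Layer 35-37: 3 each from A, C = 3*2 = 6 chips; eligible A, C

Pot 1: 102 chips, eligible: A, B, C
Pot 2: 6 chips, eligible: A, C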